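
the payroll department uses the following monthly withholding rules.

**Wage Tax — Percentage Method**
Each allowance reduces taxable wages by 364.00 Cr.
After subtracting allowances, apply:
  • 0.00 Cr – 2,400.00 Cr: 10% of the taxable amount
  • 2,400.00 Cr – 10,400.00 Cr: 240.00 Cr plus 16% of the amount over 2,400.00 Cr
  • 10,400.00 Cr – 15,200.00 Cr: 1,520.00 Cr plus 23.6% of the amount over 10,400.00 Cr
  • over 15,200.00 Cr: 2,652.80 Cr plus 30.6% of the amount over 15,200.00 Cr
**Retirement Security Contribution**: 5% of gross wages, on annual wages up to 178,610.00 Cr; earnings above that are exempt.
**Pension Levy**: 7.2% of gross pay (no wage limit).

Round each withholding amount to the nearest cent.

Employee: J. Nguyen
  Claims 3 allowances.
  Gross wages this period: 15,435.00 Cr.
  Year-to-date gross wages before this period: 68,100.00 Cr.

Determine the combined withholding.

Wage Tax: taxable = 15,435.00 Cr − 3×364.00 Cr = 14,343.00 Cr
  1,520.00 Cr + 23.6% × (14,343.00 Cr − 10,400.00 Cr) = 1,520.00 Cr + 23.6% × 3,943.00 Cr = 2,450.55 Cr
Retirement Security Contribution: 5% × 15,435.00 Cr = 771.75 Cr
Pension Levy: 7.2% × 15,435.00 Cr = 1,111.32 Cr
Total: 2,450.55 Cr + 771.75 Cr + 1,111.32 Cr = 4,333.62 Cr

4,333.62 Cr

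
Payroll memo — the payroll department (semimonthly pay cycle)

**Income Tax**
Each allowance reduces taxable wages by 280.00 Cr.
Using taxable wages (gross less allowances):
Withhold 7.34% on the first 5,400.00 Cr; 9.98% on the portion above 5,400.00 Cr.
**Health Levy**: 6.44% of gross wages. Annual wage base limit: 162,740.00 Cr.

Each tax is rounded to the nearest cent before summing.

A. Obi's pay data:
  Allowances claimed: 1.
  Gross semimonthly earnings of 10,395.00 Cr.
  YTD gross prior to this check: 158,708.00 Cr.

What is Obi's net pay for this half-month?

Income Tax: taxable = 10,395.00 Cr − 1×280.00 Cr = 10,115.00 Cr
  396.36 Cr + 9.98% × (10,115.00 Cr − 5,400.00 Cr) = 396.36 Cr + 9.98% × 4,715.00 Cr = 866.92 Cr
Health Levy: cap 162,740.00 Cr − YTD 158,708.00 Cr = 4,032.00 Cr subject; 6.44% × 4,032.00 Cr = 259.66 Cr
Total withheld: 866.92 Cr + 259.66 Cr = 1,126.58 Cr
Net pay: 10,395.00 Cr − 1,126.58 Cr = 9,268.42 Cr

9,268.42 Cr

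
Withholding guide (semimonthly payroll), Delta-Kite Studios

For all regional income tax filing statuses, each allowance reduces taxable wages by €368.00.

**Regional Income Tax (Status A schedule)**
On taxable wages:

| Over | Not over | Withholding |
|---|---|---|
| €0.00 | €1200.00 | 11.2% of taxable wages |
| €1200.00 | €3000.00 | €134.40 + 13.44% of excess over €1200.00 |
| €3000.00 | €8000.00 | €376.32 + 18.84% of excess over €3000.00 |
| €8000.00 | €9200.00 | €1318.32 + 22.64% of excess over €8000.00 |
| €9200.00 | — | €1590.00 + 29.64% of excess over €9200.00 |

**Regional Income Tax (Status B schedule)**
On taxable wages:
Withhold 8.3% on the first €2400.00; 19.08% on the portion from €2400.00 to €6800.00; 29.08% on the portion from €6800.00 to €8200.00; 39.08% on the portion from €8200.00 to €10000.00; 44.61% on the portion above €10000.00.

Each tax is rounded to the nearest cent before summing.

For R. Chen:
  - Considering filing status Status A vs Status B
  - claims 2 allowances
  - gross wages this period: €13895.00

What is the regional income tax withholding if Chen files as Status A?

€2763.45

Regional Income Tax (Status A): taxable = €13895.00 − 2×€368.00 = €13159.00
  €1590.00 + 29.64% × (€13159.00 − €9200.00) = €1590.00 + 29.64% × €3959.00 = €2763.45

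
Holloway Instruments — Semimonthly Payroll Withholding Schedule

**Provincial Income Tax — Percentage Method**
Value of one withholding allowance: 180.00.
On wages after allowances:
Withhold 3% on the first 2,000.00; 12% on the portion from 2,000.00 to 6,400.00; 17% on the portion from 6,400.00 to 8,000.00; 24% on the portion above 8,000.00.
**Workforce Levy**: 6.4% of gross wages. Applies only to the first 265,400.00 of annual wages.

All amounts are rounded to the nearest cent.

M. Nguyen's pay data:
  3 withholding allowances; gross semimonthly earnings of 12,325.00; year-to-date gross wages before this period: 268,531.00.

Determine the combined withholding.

1,768.40

Provincial Income Tax: taxable = 12,325.00 − 3×180.00 = 11,785.00
  860.00 + 24% × (11,785.00 − 8,000.00) = 860.00 + 24% × 3,785.00 = 1,768.40
Workforce Levy: YTD 268,531.00 ≥ cap 265,400.00 → 0.00
Total: 1,768.40 + 0.00 = 1,768.40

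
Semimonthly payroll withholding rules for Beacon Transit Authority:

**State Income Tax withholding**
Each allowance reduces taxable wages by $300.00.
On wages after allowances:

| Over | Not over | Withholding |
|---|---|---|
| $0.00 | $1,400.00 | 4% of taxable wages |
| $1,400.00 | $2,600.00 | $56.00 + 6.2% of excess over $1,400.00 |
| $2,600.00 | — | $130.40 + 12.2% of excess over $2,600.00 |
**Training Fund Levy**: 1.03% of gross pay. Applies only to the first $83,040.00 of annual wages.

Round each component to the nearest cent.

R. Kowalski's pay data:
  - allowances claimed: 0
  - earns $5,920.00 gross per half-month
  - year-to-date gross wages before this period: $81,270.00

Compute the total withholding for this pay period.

$553.67

State Income Tax: taxable = $5,920.00
  $130.40 + 12.2% × ($5,920.00 − $2,600.00) = $130.40 + 12.2% × $3,320.00 = $535.44
Training Fund Levy: cap $83,040.00 − YTD $81,270.00 = $1,770.00 subject; 1.03% × $1,770.00 = $18.23
Total: $535.44 + $18.23 = $553.67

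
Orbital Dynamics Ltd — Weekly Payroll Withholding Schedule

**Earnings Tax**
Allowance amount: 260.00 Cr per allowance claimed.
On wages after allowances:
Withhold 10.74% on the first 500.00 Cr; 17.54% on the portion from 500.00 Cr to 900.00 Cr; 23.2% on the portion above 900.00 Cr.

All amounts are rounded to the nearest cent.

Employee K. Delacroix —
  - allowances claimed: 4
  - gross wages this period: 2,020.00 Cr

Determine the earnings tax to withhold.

142.42 Cr

Earnings Tax: taxable = 2,020.00 Cr − 4×260.00 Cr = 980.00 Cr
  123.86 Cr + 23.2% × (980.00 Cr − 900.00 Cr) = 123.86 Cr + 23.2% × 80.00 Cr = 142.42 Cr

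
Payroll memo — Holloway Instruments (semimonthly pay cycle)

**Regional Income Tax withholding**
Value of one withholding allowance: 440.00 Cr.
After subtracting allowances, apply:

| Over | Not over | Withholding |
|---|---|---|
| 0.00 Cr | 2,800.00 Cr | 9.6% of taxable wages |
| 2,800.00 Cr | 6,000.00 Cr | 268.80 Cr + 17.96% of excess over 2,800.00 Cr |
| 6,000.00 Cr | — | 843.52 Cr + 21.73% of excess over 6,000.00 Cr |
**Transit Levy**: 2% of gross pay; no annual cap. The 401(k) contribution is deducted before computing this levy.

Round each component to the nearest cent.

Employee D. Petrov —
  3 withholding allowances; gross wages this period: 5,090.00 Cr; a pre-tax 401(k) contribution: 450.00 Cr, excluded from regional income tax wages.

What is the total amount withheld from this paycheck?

Regional Income Tax: taxable = 5,090.00 Cr − 450.00 Cr − 3×440.00 Cr = 3,320.00 Cr
  268.80 Cr + 17.96% × (3,320.00 Cr − 2,800.00 Cr) = 268.80 Cr + 17.96% × 520.00 Cr = 362.19 Cr
Transit Levy: 2% × 4,640.00 Cr = 92.80 Cr
Total: 362.19 Cr + 92.80 Cr = 454.99 Cr

454.99 Cr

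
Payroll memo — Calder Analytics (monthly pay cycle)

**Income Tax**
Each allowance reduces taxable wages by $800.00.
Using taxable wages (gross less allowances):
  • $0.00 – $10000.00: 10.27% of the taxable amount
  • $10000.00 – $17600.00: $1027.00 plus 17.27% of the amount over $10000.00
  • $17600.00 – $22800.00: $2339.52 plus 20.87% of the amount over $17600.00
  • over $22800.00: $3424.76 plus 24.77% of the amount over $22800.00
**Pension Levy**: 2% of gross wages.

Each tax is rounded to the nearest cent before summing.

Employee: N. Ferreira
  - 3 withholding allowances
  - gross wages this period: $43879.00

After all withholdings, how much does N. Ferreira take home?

Income Tax: taxable = $43879.00 − 3×$800.00 = $41479.00
  $3424.76 + 24.77% × ($41479.00 − $22800.00) = $3424.76 + 24.77% × $18679.00 = $8051.55
Pension Levy: 2% × $43879.00 = $877.58
Total withheld: $8051.55 + $877.58 = $8929.13
Net pay: $43879.00 − $8929.13 = $34949.87

$34949.87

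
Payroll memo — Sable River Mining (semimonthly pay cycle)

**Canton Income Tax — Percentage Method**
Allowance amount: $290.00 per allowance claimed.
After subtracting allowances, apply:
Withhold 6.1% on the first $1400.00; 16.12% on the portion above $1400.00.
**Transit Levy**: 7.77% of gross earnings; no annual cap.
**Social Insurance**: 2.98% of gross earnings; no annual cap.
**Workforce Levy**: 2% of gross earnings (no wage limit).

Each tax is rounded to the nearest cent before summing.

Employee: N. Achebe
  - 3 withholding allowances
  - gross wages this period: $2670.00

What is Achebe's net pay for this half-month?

$2179.69

Canton Income Tax: taxable = $2670.00 − 3×$290.00 = $1800.00
  $85.40 + 16.12% × ($1800.00 − $1400.00) = $85.40 + 16.12% × $400.00 = $149.88
Transit Levy: 7.77% × $2670.00 = $207.46
Social Insurance: 2.98% × $2670.00 = $79.57
Workforce Levy: 2% × $2670.00 = $53.40
Total withheld: $149.88 + $207.46 + $79.57 + $53.40 = $490.31
Net pay: $2670.00 − $490.31 = $2179.69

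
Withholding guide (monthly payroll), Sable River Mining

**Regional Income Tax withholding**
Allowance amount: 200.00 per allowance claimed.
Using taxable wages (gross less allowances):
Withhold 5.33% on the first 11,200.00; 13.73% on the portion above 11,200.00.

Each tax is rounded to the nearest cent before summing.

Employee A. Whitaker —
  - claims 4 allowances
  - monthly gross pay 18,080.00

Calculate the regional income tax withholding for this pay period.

Regional Income Tax: taxable = 18,080.00 − 4×200.00 = 17,280.00
  596.96 + 13.73% × (17,280.00 − 11,200.00) = 596.96 + 13.73% × 6,080.00 = 1,431.74

1,431.74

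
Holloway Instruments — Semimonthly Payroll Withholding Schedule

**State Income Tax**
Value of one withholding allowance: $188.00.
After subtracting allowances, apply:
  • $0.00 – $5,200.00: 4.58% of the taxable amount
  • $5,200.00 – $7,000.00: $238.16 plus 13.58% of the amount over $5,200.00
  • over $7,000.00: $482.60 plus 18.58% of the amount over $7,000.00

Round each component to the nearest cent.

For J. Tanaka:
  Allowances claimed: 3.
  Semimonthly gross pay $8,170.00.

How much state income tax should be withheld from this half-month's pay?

$595.19

State Income Tax: taxable = $8,170.00 − 3×$188.00 = $7,606.00
  $482.60 + 18.58% × ($7,606.00 − $7,000.00) = $482.60 + 18.58% × $606.00 = $595.19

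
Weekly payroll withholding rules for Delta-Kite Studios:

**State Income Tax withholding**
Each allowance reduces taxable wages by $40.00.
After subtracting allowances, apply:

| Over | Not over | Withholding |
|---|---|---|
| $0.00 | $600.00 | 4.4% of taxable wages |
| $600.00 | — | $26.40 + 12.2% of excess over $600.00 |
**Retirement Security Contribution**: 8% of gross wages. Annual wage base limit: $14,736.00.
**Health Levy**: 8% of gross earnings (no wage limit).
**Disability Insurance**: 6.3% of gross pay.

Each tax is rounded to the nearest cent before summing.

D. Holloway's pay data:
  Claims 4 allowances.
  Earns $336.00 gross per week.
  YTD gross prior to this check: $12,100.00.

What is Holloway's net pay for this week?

State Income Tax: taxable = $336.00 − 4×$40.00 = $176.00
  4.4% × $176.00 = $7.74
Retirement Security Contribution: 8% × $336.00 = $26.88
Health Levy: 8% × $336.00 = $26.88
Disability Insurance: 6.3% × $336.00 = $21.17
Total withheld: $7.74 + $26.88 + $26.88 + $21.17 = $82.67
Net pay: $336.00 − $82.67 = $253.33

$253.33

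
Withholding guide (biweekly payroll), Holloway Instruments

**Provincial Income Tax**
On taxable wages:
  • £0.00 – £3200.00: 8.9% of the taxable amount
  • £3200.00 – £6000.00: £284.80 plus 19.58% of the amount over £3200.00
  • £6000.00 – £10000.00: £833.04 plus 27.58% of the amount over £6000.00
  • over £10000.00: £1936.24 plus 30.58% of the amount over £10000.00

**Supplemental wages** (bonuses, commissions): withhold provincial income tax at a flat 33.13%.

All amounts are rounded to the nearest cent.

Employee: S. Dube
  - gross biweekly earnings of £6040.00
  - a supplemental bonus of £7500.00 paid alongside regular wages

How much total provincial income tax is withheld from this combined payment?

Provincial Income Tax: taxable = £6040.00
  £833.04 + 27.58% × (£6040.00 − £6000.00) = £833.04 + 27.58% × £40.00 = £844.07
Supplemental (33.13% flat on bonus): 33.13% × £7500.00 = £2484.75
Total provincial income tax: £844.07 + £2484.75 = £3328.82

£3328.82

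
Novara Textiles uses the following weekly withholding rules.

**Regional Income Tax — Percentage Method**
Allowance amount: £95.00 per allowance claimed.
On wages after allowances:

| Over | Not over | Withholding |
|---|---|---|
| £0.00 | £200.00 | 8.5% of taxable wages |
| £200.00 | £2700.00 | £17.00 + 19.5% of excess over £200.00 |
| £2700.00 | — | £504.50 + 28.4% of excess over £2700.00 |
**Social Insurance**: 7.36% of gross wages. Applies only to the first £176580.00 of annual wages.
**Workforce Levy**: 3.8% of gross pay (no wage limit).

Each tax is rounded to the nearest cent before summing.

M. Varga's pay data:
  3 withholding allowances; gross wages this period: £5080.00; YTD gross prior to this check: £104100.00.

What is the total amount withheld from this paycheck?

Regional Income Tax: taxable = £5080.00 − 3×£95.00 = £4795.00
  £504.50 + 28.4% × (£4795.00 − £2700.00) = £504.50 + 28.4% × £2095.00 = £1099.48
Social Insurance: 7.36% × £5080.00 = £373.89
Workforce Levy: 3.8% × £5080.00 = £193.04
Total: £1099.48 + £373.89 + £193.04 = £1666.41

£1666.41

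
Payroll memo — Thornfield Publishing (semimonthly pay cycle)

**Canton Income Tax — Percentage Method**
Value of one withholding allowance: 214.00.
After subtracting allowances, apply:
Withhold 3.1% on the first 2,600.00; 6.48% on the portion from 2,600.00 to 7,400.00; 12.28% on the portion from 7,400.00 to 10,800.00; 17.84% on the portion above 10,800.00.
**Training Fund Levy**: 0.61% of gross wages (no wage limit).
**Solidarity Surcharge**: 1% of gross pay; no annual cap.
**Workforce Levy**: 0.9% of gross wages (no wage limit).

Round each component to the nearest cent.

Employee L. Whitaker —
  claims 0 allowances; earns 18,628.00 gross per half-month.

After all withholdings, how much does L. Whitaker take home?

15,954.76

Canton Income Tax: taxable = 18,628.00
  809.16 + 17.84% × (18,628.00 − 10,800.00) = 809.16 + 17.84% × 7,828.00 = 2,205.68
Training Fund Levy: 0.61% × 18,628.00 = 113.63
Solidarity Surcharge: 1% × 18,628.00 = 186.28
Workforce Levy: 0.9% × 18,628.00 = 167.65
Total withheld: 2,205.68 + 113.63 + 186.28 + 167.65 = 2,673.24
Net pay: 18,628.00 − 2,673.24 = 15,954.76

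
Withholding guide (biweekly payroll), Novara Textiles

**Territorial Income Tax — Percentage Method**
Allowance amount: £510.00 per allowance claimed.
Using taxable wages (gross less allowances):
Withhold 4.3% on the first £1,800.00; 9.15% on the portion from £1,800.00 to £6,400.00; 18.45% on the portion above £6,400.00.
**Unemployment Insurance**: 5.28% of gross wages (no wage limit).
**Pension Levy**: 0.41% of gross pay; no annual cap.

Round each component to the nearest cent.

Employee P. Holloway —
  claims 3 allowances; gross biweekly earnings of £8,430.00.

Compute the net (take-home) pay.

Territorial Income Tax: taxable = £8,430.00 − 3×£510.00 = £6,900.00
  £498.30 + 18.45% × (£6,900.00 − £6,400.00) = £498.30 + 18.45% × £500.00 = £590.55
Unemployment Insurance: 5.28% × £8,430.00 = £445.10
Pension Levy: 0.41% × £8,430.00 = £34.56
Total withheld: £590.55 + £445.10 + £34.56 = £1,070.21
Net pay: £8,430.00 − £1,070.21 = £7,359.79

£7,359.79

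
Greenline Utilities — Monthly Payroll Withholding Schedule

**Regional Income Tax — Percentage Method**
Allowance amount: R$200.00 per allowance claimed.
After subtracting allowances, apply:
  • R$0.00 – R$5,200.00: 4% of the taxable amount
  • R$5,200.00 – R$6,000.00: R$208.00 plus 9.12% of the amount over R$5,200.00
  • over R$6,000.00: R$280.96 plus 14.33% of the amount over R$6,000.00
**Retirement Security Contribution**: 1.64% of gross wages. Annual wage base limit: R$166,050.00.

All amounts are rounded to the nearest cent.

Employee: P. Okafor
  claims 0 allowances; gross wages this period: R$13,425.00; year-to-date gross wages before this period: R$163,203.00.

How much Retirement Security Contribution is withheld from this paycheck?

Retirement Security Contribution: cap R$166,050.00 − YTD R$163,203.00 = R$2,847.00 subject; 1.64% × R$2,847.00 = R$46.69

R$46.69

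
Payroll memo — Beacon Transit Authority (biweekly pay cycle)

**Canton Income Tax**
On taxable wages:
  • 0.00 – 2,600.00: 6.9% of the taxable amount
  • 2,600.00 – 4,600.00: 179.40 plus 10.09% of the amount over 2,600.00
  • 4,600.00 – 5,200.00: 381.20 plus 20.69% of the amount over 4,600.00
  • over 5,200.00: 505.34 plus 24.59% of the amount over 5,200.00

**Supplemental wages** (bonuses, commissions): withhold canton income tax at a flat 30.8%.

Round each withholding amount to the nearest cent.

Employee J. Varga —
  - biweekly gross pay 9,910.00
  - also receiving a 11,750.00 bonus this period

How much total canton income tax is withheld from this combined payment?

5,282.53

Canton Income Tax: taxable = 9,910.00
  505.34 + 24.59% × (9,910.00 − 5,200.00) = 505.34 + 24.59% × 4,710.00 = 1,663.53
Supplemental (30.8% flat on bonus): 30.8% × 11,750.00 = 3,619.00
Total canton income tax: 1,663.53 + 3,619.00 = 5,282.53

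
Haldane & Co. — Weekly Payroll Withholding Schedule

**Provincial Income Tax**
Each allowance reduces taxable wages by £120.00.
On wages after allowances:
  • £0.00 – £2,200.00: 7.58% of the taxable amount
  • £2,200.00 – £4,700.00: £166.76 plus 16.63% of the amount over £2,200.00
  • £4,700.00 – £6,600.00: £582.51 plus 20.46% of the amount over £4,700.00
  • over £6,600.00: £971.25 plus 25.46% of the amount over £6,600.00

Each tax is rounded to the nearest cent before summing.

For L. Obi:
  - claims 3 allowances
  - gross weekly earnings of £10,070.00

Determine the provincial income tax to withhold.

Provincial Income Tax: taxable = £10,070.00 − 3×£120.00 = £9,710.00
  £971.25 + 25.46% × (£9,710.00 − £6,600.00) = £971.25 + 25.46% × £3,110.00 = £1,763.06

£1,763.06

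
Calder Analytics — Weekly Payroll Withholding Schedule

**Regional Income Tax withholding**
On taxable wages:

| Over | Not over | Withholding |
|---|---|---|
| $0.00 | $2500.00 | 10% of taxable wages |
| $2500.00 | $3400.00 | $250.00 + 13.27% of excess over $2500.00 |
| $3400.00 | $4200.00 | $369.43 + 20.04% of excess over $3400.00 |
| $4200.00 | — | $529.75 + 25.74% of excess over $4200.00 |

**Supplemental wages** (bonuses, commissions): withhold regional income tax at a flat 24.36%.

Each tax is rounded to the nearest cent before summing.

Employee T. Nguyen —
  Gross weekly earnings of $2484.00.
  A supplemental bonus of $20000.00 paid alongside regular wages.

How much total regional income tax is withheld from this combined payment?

$5120.40

Regional Income Tax: taxable = $2484.00
  10% × $2484.00 = $248.40
Supplemental (24.36% flat on bonus): 24.36% × $20000.00 = $4872.00
Total regional income tax: $248.40 + $4872.00 = $5120.40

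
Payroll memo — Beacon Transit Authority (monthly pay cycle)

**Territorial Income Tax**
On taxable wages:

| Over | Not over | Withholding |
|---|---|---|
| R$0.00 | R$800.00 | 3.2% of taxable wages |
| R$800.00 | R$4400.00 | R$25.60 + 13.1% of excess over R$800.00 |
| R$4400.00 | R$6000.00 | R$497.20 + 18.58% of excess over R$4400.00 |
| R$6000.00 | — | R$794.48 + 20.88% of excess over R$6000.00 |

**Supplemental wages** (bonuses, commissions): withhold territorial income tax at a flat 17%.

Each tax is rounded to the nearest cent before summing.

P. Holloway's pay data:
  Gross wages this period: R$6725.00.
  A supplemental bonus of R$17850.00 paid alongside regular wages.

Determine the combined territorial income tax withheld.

R$3980.36

Territorial Income Tax: taxable = R$6725.00
  R$794.48 + 20.88% × (R$6725.00 − R$6000.00) = R$794.48 + 20.88% × R$725.00 = R$945.86
Supplemental (17% flat on bonus): 17% × R$17850.00 = R$3034.50
Total territorial income tax: R$945.86 + R$3034.50 = R$3980.36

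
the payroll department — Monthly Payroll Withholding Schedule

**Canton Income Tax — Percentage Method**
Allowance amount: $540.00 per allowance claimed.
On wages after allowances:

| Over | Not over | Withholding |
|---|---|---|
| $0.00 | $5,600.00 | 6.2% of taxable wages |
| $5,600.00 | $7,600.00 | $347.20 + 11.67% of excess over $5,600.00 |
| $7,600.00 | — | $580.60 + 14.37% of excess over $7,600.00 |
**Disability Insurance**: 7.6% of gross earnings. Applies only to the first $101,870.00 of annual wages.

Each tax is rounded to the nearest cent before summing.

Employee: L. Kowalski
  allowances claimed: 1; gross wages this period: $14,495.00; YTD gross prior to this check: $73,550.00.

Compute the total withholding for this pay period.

Canton Income Tax: taxable = $14,495.00 − 1×$540.00 = $13,955.00
  $580.60 + 14.37% × ($13,955.00 − $7,600.00) = $580.60 + 14.37% × $6,355.00 = $1,493.81
Disability Insurance: 7.6% × $14,495.00 = $1,101.62
Total: $1,493.81 + $1,101.62 = $2,595.43

$2,595.43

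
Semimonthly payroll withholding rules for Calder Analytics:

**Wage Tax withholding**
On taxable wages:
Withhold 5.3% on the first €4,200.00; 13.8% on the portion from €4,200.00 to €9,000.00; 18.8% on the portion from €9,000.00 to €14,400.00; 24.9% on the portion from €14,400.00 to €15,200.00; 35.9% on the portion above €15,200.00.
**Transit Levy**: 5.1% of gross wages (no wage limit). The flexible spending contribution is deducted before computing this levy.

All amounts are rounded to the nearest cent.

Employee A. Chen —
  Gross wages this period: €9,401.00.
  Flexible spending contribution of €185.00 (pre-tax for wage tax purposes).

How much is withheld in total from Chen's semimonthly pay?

€1,395.63

Wage Tax: taxable = €9,401.00 − €185.00 = €9,216.00
  €885.00 + 18.8% × (€9,216.00 − €9,000.00) = €885.00 + 18.8% × €216.00 = €925.61
Transit Levy: 5.1% × €9,216.00 = €470.02
Total: €925.61 + €470.02 = €1,395.63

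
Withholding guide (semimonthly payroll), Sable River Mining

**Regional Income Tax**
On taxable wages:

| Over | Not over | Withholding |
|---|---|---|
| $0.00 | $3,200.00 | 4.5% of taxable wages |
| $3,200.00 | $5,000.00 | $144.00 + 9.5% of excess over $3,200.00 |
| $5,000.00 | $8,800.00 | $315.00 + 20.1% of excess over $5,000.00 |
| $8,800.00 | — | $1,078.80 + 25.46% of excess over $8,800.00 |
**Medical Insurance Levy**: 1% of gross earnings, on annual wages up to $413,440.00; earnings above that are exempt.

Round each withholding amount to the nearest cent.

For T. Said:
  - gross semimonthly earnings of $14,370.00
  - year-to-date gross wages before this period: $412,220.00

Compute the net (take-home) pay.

$11,860.88

Regional Income Tax: taxable = $14,370.00
  $1,078.80 + 25.46% × ($14,370.00 − $8,800.00) = $1,078.80 + 25.46% × $5,570.00 = $2,496.92
Medical Insurance Levy: cap $413,440.00 − YTD $412,220.00 = $1,220.00 subject; 1% × $1,220.00 = $12.20
Total withheld: $2,496.92 + $12.20 = $2,509.12
Net pay: $14,370.00 − $2,509.12 = $11,860.88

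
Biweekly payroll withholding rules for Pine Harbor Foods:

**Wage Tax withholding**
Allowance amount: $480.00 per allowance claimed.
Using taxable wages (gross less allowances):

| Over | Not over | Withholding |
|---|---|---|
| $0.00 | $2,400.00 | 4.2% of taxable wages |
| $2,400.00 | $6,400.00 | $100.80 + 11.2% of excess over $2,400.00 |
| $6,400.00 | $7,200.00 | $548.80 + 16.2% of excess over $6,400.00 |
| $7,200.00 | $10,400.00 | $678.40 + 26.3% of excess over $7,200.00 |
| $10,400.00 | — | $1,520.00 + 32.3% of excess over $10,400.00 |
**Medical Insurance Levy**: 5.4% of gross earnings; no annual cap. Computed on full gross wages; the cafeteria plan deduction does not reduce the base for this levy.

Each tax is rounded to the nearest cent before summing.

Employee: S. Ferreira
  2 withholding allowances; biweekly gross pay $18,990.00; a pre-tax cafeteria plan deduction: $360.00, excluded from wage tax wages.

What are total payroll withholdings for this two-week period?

Wage Tax: taxable = $18,990.00 − $360.00 − 2×$480.00 = $17,670.00
  $1,520.00 + 32.3% × ($17,670.00 − $10,400.00) = $1,520.00 + 32.3% × $7,270.00 = $3,868.21
Medical Insurance Levy: 5.4% × $18,990.00 = $1,025.46
Total: $3,868.21 + $1,025.46 = $4,893.67

$4,893.67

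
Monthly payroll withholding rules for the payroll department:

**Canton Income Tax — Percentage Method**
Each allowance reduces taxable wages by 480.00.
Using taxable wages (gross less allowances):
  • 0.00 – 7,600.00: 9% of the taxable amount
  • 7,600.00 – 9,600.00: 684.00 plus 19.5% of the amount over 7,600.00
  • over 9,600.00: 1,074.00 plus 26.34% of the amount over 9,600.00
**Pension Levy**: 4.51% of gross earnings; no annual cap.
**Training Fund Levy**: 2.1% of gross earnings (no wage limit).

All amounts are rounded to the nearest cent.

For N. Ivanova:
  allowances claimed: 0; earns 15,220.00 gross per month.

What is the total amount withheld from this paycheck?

Canton Income Tax: taxable = 15,220.00
  1,074.00 + 26.34% × (15,220.00 − 9,600.00) = 1,074.00 + 26.34% × 5,620.00 = 2,554.31
Pension Levy: 4.51% × 15,220.00 = 686.42
Training Fund Levy: 2.1% × 15,220.00 = 319.62
Total: 2,554.31 + 686.42 + 319.62 = 3,560.35

3,560.35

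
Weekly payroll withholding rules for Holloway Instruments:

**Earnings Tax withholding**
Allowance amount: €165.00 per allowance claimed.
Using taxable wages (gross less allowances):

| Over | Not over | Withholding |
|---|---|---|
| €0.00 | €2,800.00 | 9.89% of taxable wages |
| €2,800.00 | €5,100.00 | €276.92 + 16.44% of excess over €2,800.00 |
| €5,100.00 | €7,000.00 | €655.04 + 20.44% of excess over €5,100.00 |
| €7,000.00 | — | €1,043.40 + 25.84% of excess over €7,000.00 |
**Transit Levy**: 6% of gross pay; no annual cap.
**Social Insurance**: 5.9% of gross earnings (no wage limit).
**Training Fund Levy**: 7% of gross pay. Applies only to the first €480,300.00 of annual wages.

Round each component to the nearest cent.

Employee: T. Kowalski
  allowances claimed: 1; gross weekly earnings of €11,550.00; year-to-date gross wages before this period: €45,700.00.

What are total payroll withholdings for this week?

Earnings Tax: taxable = €11,550.00 − 1×€165.00 = €11,385.00
  €1,043.40 + 25.84% × (€11,385.00 − €7,000.00) = €1,043.40 + 25.84% × €4,385.00 = €2,176.48
Transit Levy: 6% × €11,550.00 = €693.00
Social Insurance: 5.9% × €11,550.00 = €681.45
Training Fund Levy: 7% × €11,550.00 = €808.50
Total: €2,176.48 + €693.00 + €681.45 + €808.50 = €4,359.43

€4,359.43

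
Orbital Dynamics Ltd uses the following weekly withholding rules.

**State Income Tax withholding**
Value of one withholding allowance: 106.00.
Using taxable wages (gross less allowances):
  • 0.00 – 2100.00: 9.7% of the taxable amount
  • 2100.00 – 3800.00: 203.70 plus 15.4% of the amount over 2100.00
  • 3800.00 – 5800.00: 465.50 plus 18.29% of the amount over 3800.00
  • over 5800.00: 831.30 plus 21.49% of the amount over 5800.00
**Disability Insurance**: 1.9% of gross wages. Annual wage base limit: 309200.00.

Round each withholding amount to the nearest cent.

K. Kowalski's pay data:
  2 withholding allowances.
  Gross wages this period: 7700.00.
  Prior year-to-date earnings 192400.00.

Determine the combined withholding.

1340.35

State Income Tax: taxable = 7700.00 − 2×106.00 = 7488.00
  831.30 + 21.49% × (7488.00 − 5800.00) = 831.30 + 21.49% × 1688.00 = 1194.05
Disability Insurance: 1.9% × 7700.00 = 146.30
Total: 1194.05 + 146.30 = 1340.35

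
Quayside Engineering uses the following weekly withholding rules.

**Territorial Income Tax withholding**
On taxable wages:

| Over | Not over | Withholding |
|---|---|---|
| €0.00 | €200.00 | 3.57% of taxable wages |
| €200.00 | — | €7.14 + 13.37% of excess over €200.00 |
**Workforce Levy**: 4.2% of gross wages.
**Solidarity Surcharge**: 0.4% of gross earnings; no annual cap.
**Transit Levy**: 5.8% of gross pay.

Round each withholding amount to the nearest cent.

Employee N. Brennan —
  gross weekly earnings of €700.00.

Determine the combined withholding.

Territorial Income Tax: taxable = €700.00
  €7.14 + 13.37% × (€700.00 − €200.00) = €7.14 + 13.37% × €500.00 = €73.99
Workforce Levy: 4.2% × €700.00 = €29.40
Solidarity Surcharge: 0.4% × €700.00 = €2.80
Transit Levy: 5.8% × €700.00 = €40.60
Total: €73.99 + €29.40 + €2.80 + €40.60 = €146.79

€146.79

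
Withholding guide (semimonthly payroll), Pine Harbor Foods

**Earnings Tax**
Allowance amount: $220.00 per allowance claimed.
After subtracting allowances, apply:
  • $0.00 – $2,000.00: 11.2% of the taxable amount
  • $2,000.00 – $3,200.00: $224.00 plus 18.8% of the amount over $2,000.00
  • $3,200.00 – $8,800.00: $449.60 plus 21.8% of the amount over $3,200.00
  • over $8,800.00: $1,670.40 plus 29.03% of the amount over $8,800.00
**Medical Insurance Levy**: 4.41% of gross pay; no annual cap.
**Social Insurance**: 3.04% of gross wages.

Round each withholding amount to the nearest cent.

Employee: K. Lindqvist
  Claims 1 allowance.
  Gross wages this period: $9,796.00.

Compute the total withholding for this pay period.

Earnings Tax: taxable = $9,796.00 − 1×$220.00 = $9,576.00
  $1,670.40 + 29.03% × ($9,576.00 − $8,800.00) = $1,670.40 + 29.03% × $776.00 = $1,895.67
Medical Insurance Levy: 4.41% × $9,796.00 = $432.00
Social Insurance: 3.04% × $9,796.00 = $297.80
Total: $1,895.67 + $432.00 + $297.80 = $2,625.47

$2,625.47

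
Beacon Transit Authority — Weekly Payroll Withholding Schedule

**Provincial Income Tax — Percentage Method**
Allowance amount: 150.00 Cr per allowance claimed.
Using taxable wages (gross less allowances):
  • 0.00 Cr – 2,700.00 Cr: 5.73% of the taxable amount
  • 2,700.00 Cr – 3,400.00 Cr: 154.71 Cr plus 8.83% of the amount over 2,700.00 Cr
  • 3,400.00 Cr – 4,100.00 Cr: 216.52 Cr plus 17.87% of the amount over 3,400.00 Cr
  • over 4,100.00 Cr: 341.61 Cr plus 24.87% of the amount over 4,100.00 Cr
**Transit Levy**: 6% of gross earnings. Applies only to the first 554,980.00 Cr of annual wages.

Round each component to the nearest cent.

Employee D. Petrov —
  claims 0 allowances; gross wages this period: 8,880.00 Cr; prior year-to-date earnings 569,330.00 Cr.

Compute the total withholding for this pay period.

1,530.40 Cr

Provincial Income Tax: taxable = 8,880.00 Cr
  341.61 Cr + 24.87% × (8,880.00 Cr − 4,100.00 Cr) = 341.61 Cr + 24.87% × 4,780.00 Cr = 1,530.40 Cr
Transit Levy: YTD 569,330.00 Cr ≥ cap 554,980.00 Cr → 0.00 Cr
Total: 1,530.40 Cr + 0.00 Cr = 1,530.40 Cr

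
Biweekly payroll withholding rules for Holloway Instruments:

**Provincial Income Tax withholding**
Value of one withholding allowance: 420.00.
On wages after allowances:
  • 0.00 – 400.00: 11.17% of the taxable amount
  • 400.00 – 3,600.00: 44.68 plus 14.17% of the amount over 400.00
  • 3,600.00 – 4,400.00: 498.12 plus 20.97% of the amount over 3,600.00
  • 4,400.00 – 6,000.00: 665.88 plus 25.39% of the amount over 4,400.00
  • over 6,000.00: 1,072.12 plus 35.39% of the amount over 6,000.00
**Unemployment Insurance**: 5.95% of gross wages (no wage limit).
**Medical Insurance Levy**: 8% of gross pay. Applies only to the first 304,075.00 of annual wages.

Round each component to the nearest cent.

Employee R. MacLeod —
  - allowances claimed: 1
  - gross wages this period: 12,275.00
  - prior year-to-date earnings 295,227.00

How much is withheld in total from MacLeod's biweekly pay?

Provincial Income Tax: taxable = 12,275.00 − 1×420.00 = 11,855.00
  1,072.12 + 35.39% × (11,855.00 − 6,000.00) = 1,072.12 + 35.39% × 5,855.00 = 3,144.20
Unemployment Insurance: 5.95% × 12,275.00 = 730.36
Medical Insurance Levy: cap 304,075.00 − YTD 295,227.00 = 8,848.00 subject; 8% × 8,848.00 = 707.84
Total: 3,144.20 + 730.36 + 707.84 = 4,582.40

4,582.40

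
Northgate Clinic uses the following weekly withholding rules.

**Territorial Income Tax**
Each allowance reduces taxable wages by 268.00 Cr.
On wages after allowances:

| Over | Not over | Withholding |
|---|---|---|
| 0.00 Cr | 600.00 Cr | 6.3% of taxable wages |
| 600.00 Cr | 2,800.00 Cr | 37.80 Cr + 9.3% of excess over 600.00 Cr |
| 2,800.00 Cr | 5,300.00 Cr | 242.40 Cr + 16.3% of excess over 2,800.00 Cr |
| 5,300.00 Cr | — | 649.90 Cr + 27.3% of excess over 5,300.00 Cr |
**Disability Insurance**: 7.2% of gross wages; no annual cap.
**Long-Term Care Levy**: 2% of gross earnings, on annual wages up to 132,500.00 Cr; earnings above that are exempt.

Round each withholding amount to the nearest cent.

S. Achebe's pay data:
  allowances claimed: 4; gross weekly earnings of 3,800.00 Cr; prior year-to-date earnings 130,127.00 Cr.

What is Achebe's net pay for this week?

3,243.24 Cr

Territorial Income Tax: taxable = 3,800.00 Cr − 4×268.00 Cr = 2,728.00 Cr
  37.80 Cr + 9.3% × (2,728.00 Cr − 600.00 Cr) = 37.80 Cr + 9.3% × 2,128.00 Cr = 235.70 Cr
Disability Insurance: 7.2% × 3,800.00 Cr = 273.60 Cr
Long-Term Care Levy: cap 132,500.00 Cr − YTD 130,127.00 Cr = 2,373.00 Cr subject; 2% × 2,373.00 Cr = 47.46 Cr
Total withheld: 235.70 Cr + 273.60 Cr + 47.46 Cr = 556.76 Cr
Net pay: 3,800.00 Cr − 556.76 Cr = 3,243.24 Cr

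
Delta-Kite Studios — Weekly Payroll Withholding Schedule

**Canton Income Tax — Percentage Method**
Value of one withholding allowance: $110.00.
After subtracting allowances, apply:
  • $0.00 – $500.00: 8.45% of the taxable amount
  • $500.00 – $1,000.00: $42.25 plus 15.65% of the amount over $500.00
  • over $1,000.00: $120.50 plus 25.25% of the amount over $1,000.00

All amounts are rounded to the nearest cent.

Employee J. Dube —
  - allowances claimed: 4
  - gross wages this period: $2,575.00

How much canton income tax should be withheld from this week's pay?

$407.09

Canton Income Tax: taxable = $2,575.00 − 4×$110.00 = $2,135.00
  $120.50 + 25.25% × ($2,135.00 − $1,000.00) = $120.50 + 25.25% × $1,135.00 = $407.09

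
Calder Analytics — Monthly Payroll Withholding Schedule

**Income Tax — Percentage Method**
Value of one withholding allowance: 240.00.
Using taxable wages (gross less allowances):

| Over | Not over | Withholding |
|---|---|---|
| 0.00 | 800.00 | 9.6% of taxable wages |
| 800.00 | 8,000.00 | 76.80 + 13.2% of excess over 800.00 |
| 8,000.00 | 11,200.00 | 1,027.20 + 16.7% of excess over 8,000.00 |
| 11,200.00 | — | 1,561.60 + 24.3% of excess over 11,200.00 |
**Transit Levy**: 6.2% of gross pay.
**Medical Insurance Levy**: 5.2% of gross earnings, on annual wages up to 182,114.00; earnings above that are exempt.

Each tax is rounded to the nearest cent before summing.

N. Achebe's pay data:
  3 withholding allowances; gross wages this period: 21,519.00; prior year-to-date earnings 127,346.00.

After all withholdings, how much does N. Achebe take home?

15,171.67

Income Tax: taxable = 21,519.00 − 3×240.00 = 20,799.00
  1,561.60 + 24.3% × (20,799.00 − 11,200.00) = 1,561.60 + 24.3% × 9,599.00 = 3,894.16
Transit Levy: 6.2% × 21,519.00 = 1,334.18
Medical Insurance Levy: 5.2% × 21,519.00 = 1,118.99
Total withheld: 3,894.16 + 1,334.18 + 1,118.99 = 6,347.33
Net pay: 21,519.00 − 6,347.33 = 15,171.67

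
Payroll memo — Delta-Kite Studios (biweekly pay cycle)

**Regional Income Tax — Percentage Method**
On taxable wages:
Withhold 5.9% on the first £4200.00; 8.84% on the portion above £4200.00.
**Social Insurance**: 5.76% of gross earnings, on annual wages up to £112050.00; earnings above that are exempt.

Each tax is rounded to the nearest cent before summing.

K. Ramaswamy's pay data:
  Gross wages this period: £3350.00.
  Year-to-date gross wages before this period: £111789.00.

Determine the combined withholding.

Regional Income Tax: taxable = £3350.00
  5.9% × £3350.00 = £197.65
Social Insurance: cap £112050.00 − YTD £111789.00 = £261.00 subject; 5.76% × £261.00 = £15.03
Total: £197.65 + £15.03 = £212.68

£212.68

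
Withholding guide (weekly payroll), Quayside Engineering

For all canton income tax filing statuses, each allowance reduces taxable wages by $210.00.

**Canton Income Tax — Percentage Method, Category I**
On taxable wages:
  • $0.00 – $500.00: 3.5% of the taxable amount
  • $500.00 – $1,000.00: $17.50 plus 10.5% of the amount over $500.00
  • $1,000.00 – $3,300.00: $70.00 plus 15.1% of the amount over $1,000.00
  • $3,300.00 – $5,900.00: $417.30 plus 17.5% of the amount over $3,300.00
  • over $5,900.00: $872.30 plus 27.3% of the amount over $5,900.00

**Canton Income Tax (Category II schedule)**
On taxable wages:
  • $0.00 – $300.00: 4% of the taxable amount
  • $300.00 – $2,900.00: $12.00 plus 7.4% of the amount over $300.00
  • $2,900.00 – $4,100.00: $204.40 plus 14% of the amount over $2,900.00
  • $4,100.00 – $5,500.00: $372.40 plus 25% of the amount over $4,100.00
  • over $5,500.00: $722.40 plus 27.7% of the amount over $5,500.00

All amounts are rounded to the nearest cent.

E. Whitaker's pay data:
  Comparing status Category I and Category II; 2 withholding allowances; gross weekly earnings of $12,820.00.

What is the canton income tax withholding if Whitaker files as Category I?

Canton Income Tax (Category I): taxable = $12,820.00 − 2×$210.00 = $12,400.00
  $872.30 + 27.3% × ($12,400.00 − $5,900.00) = $872.30 + 27.3% × $6,500.00 = $2,646.80

$2,646.80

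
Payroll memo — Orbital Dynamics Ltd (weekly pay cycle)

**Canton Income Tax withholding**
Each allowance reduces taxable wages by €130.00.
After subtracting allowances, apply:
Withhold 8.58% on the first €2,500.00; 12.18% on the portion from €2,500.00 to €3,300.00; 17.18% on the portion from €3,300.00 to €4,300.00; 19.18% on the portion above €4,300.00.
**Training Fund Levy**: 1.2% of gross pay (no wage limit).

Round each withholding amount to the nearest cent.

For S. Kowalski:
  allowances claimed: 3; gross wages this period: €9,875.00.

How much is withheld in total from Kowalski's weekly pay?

Canton Income Tax: taxable = €9,875.00 − 3×€130.00 = €9,485.00
  €483.74 + 19.18% × (€9,485.00 − €4,300.00) = €483.74 + 19.18% × €5,185.00 = €1,478.22
Training Fund Levy: 1.2% × €9,875.00 = €118.50
Total: €1,478.22 + €118.50 = €1,596.72

€1,596.72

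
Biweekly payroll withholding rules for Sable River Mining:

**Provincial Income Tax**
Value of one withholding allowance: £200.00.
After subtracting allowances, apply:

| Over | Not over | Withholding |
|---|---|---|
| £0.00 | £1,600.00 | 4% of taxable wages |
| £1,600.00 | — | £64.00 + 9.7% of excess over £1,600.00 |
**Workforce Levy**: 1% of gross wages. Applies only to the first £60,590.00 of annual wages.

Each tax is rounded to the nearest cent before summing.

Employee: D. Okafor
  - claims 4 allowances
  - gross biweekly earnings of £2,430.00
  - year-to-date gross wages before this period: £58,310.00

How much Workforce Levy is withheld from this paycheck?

£22.80

Workforce Levy: cap £60,590.00 − YTD £58,310.00 = £2,280.00 subject; 1% × £2,280.00 = £22.80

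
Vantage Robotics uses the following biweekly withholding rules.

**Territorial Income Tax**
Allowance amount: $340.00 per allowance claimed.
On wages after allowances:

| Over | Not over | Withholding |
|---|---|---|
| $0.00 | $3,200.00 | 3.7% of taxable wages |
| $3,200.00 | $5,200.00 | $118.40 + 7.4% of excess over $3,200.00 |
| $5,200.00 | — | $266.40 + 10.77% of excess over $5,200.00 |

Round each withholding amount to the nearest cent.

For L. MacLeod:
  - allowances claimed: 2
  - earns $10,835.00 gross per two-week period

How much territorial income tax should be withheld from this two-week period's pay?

Territorial Income Tax: taxable = $10,835.00 − 2×$340.00 = $10,155.00
  $266.40 + 10.77% × ($10,155.00 − $5,200.00) = $266.40 + 10.77% × $4,955.00 = $800.05

$800.05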